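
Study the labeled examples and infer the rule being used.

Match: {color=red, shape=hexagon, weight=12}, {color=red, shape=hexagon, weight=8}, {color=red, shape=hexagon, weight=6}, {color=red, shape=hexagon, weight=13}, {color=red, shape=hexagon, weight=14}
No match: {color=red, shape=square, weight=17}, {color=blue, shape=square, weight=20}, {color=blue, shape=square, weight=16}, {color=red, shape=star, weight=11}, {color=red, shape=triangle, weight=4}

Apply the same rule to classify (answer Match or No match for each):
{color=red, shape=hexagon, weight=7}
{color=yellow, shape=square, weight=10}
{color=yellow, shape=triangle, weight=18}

Match, No match, No match

The distinguishing property — shape is hexagon — holds for all the 'Match' cases and none of the 'No match' cases.
Match: {color=red, shape=hexagon, weight=7}, since shape is hexagon.
No match: {color=yellow, shape=square, weight=10}, since shape is square.
No match: {color=yellow, shape=triangle, weight=18}, since shape is triangle.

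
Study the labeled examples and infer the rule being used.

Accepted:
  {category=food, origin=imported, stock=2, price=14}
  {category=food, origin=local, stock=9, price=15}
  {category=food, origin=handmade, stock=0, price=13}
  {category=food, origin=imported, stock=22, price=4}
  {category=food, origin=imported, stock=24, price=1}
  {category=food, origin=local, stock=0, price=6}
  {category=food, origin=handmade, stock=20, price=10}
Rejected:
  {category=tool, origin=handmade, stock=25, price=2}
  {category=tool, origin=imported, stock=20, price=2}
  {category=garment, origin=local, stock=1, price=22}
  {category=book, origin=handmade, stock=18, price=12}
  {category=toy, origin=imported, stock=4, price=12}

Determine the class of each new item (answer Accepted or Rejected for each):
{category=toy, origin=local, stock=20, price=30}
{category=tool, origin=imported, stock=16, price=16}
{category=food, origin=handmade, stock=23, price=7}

Rejected, Rejected, Accepted

The common property of the 'Accepted' items is: category is food. No 'Rejected' item has it.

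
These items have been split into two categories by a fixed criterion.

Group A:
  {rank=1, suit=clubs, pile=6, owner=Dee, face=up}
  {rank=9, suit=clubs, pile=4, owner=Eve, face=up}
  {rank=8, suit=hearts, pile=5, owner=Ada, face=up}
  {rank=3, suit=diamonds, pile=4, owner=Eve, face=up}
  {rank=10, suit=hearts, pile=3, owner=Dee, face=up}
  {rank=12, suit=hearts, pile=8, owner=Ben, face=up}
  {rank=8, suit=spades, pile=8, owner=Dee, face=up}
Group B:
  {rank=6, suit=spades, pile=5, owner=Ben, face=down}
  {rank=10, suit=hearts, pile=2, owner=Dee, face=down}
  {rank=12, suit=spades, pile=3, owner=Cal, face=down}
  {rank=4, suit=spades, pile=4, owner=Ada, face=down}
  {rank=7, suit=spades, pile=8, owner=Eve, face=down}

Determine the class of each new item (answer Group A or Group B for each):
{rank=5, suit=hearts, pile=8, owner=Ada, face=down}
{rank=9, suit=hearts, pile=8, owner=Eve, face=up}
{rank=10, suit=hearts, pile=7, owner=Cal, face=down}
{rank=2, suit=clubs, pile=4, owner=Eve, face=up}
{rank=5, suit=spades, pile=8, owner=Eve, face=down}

Group B, Group A, Group B, Group A, Group B

The rule appears to be: face is up.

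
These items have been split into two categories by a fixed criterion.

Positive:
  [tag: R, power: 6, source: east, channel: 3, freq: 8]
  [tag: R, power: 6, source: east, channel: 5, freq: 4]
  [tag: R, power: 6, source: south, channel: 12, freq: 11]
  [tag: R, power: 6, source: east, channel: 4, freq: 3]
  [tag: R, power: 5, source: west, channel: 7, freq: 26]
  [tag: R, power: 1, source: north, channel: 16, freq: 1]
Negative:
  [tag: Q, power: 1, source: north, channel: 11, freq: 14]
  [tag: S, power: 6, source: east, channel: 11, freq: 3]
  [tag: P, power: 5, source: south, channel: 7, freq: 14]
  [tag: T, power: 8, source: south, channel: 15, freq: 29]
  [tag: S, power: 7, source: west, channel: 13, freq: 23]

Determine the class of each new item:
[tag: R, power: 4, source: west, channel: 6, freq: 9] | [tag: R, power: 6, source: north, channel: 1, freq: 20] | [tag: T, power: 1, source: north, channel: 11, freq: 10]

Positive, Positive, Negative

The classifier is using: tag is R.
[tag: R, power: 4, source: west, channel: 6, freq: 9]: tag is R, satisfies this → Positive.
[tag: R, power: 6, source: north, channel: 1, freq: 20]: tag is R, satisfies this → Positive.
[tag: T, power: 1, source: north, channel: 11, freq: 10]: tag is T, does not fit → Negative.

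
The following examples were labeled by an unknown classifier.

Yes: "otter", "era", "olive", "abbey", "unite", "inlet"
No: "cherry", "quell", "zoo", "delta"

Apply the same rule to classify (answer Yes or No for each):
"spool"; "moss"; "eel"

No, No, Yes

The simplest hypothesis consistent with all the labels is: starts with a vowel.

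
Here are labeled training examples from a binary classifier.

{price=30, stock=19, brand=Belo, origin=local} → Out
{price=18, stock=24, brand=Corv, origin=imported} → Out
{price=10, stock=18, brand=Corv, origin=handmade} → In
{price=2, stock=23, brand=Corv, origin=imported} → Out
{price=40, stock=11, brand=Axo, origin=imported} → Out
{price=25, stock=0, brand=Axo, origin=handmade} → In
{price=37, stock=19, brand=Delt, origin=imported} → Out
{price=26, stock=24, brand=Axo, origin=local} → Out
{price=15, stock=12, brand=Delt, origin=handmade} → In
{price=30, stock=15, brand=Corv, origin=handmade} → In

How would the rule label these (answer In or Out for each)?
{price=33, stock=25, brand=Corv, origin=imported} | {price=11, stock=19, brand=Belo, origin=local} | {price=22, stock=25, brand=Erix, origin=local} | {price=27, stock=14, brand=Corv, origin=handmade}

Checking candidate rules against both groups, what survives is: origin is handmade.
Out: {price=33, stock=25, brand=Corv, origin=imported}, since origin is imported. Out: {price=11, stock=19, brand=Belo, origin=local}, since origin is local. Out: {price=22, stock=25, brand=Erix, origin=local}, since origin is local. In: {price=27, stock=14, brand=Corv, origin=handmade}, since origin is handmade.

Out, Out, Out, In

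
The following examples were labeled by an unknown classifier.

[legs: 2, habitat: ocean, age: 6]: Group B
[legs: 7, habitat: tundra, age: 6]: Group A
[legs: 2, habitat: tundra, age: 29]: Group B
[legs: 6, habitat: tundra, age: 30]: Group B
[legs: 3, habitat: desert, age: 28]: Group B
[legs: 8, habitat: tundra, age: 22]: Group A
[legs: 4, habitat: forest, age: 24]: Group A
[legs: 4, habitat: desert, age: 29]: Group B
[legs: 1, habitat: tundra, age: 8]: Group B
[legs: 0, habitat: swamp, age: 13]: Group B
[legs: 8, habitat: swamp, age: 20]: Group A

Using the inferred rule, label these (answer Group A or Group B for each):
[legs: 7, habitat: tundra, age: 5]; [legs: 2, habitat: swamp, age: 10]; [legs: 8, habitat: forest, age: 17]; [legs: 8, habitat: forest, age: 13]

The rule appears to be: age ≤ 24 AND legs ≥ 3.

Group A, Group B, Group A, Group A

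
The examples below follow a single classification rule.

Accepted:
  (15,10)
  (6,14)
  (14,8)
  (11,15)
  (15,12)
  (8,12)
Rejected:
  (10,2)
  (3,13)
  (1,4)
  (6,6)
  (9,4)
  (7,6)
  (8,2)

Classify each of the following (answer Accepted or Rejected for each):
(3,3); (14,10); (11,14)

Rejected, Accepted, Accepted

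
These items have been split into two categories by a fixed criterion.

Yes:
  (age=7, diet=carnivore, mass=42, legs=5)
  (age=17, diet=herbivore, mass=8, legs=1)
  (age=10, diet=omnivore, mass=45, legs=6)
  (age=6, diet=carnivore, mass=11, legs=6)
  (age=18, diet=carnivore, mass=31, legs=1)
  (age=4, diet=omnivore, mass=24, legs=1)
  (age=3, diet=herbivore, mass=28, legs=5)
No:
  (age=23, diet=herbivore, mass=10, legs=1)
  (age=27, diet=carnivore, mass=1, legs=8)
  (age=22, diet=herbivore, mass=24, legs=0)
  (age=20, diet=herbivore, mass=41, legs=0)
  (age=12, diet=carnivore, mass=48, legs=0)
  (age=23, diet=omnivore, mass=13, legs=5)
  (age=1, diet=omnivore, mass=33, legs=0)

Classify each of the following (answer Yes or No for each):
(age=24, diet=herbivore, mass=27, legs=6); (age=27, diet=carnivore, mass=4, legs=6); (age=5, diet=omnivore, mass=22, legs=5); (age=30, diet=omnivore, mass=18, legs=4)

The rule appears to be: legs ≥ 1 AND age ≤ 18.
No: (age=24, diet=herbivore, mass=27, legs=6), since legs = 6, age = 24. No: (age=27, diet=carnivore, mass=4, legs=6), since legs = 6, age = 27. Yes: (age=5, diet=omnivore, mass=22, legs=5), since legs = 5, age = 5. No: (age=30, diet=omnivore, mass=18, legs=4), since legs = 4, age = 30.

No, No, Yes, No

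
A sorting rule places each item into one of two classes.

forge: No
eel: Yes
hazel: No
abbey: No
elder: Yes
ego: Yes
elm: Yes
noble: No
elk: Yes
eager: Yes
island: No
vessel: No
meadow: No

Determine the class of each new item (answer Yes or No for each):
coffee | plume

The distinguishing property — starts with 'e' — holds for all the 'Yes' cases and none of the 'No' cases.

No, No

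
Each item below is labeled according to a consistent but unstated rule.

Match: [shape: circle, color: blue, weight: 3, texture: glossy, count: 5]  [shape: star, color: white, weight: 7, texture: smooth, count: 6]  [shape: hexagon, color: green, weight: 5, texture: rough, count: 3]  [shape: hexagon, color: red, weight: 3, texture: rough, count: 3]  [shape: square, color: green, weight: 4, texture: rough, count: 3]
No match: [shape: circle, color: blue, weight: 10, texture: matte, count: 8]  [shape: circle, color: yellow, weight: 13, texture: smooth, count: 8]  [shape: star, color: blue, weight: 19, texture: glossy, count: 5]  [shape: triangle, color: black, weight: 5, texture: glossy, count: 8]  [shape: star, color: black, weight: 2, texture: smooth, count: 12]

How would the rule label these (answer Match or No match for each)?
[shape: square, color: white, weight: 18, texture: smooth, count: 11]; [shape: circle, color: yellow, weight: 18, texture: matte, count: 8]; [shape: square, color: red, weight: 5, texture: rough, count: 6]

'Match' ⟺ weight ≤ 7 AND count ≤ 6.
[shape: square, color: white, weight: 18, texture: smooth, count: 11]: weight = 18, count = 11, does not satisfy this → No match.
[shape: circle, color: yellow, weight: 18, texture: matte, count: 8]: weight = 18, count = 8, does not satisfy this → No match.
[shape: square, color: red, weight: 5, texture: rough, count: 6]: weight = 5, count = 6, fits → Match.

No match, No match, Match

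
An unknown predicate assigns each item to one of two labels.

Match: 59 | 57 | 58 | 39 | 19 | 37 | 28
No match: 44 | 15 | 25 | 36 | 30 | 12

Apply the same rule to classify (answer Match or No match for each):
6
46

No match, Match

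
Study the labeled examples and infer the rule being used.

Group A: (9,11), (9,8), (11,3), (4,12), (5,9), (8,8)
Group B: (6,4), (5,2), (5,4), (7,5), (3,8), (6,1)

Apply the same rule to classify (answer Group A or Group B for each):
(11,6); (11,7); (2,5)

Group A, Group A, Group B

The classifier is using: sum ≥ 14.
(11,6): Group A (11+6 = 17).
(11,7): Group A (11+7 = 18).
(2,5): Group B (2+5 = 7).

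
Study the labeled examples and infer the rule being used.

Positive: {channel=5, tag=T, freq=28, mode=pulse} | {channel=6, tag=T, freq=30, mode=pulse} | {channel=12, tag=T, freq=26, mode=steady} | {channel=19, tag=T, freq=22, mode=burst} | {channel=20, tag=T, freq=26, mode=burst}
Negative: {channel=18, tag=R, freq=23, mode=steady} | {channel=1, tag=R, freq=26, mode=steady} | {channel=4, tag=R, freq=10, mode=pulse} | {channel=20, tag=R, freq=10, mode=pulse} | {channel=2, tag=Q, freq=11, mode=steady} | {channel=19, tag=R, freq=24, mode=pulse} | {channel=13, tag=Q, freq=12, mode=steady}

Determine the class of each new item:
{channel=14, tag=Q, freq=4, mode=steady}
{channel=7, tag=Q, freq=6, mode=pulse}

Negative, Negative

Looking at the examples, the only property every 'Positive' case has and every 'Negative' case lacks is: tag is T.
{channel=14, tag=Q, freq=4, mode=steady} → tag is Q → Negative.
{channel=7, tag=Q, freq=6, mode=pulse} → tag is Q → Negative.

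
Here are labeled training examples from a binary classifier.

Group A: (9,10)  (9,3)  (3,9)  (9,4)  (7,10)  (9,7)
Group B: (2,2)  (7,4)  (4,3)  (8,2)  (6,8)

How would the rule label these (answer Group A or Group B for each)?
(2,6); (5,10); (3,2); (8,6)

Rule: max ≥ 9. This holds for each 'Group A' example and fails for each 'Group B' one.
(2,6) — max 6, hence Group B. (5,10) — max 10, hence Group A. (3,2) — max 3, hence Group B. (8,6) — max 8, hence Group B.

Group B, Group A, Group B, Group B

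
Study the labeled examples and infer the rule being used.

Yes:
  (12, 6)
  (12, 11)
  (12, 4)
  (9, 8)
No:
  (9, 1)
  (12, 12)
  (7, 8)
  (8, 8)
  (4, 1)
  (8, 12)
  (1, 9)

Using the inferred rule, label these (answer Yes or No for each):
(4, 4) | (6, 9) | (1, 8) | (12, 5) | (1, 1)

No, No, No, Yes, No

Rule: first > second AND sum ≥ 15. This holds for each 'Yes' example and fails for each 'No' one.
(4, 4): No (4 = 4, 4+4 = 8).
(6, 9): No (6 < 9, 6+9 = 15).
(1, 8): No (1 < 8, 1+8 = 9).
(12, 5): Yes (12 > 5, 12+5 = 17).
(1, 1): No (1 = 1, 1+1 = 2).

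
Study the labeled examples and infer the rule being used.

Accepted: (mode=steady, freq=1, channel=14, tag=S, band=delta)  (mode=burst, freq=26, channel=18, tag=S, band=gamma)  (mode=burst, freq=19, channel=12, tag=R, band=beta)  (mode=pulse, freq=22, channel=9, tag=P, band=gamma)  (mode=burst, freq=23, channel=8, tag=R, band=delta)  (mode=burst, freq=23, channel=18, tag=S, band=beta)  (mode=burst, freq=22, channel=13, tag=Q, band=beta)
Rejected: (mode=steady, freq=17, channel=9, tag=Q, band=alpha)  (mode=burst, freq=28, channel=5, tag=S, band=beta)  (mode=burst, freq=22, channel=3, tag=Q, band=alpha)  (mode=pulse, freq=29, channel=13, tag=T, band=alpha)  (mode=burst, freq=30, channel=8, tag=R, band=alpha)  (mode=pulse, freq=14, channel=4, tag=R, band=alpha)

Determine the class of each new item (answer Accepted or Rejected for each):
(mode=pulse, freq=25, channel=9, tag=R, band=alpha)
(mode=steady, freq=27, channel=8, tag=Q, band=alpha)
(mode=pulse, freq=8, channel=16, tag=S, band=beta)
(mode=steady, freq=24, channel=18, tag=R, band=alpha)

Rule: band is not alpha AND freq ≤ 26. This holds for each 'Accepted' example and fails for each 'Rejected' one.
(mode=pulse, freq=25, channel=9, tag=R, band=alpha): band is alpha, freq = 25 — lacks this property, so Rejected.
(mode=steady, freq=27, channel=8, tag=Q, band=alpha): band is alpha, freq = 27 — lacks this property, so Rejected.
(mode=pulse, freq=8, channel=16, tag=S, band=beta): band is beta, freq = 8 — fits, so Accepted.
(mode=steady, freq=24, channel=18, tag=R, band=alpha): band is alpha, freq = 24 — lacks this property, so Rejected.

Rejected, Rejected, Accepted, Rejected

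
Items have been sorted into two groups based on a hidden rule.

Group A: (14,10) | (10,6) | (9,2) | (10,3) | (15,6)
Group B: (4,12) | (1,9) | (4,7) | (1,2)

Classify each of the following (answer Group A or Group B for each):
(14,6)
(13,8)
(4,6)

One predicate separates the groups cleanly: first > second.

Group A, Group A, Group B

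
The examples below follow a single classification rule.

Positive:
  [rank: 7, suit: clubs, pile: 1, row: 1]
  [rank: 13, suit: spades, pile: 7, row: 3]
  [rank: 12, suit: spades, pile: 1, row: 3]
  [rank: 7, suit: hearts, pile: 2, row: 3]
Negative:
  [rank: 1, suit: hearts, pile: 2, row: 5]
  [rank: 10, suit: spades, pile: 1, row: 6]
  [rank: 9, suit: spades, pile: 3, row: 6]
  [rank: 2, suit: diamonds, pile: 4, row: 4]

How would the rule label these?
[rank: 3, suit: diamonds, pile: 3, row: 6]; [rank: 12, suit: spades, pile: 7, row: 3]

Negative, Positive

The classifier is using: row ≤ 3.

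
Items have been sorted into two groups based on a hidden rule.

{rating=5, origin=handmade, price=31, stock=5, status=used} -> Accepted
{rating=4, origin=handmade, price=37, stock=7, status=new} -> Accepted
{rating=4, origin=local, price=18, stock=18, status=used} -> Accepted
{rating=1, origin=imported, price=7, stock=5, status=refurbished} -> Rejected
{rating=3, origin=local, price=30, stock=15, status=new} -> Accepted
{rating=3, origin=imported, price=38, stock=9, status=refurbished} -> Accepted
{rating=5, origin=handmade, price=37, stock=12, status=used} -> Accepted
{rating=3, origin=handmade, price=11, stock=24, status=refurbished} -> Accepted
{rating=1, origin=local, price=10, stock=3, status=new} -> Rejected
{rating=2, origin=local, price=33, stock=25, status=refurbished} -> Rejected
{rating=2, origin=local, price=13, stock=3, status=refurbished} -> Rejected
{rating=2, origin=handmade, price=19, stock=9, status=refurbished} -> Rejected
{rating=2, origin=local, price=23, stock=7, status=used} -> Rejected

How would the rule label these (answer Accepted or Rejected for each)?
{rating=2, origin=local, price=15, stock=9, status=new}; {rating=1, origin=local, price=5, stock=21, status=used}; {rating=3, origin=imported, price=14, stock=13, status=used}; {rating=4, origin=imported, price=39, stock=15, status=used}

Every 'Accepted' example satisfies: rating ≥ 3. None of the 'Rejected' examples do.

Rejected, Rejected, Accepted, Accepted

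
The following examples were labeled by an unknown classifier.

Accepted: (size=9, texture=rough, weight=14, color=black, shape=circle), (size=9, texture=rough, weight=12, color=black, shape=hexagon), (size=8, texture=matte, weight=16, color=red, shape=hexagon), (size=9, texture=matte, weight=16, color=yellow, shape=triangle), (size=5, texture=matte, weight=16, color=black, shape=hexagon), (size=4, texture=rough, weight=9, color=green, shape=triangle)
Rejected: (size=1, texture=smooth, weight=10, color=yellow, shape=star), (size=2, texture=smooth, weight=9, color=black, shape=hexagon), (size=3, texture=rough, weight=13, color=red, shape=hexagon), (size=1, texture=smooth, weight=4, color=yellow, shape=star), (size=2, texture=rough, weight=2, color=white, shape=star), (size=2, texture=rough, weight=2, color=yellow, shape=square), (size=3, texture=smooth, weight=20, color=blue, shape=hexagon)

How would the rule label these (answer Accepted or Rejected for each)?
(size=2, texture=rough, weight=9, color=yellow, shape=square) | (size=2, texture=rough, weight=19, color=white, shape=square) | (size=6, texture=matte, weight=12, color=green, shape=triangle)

Rule: size ≥ 4. This holds for each 'Accepted' example and fails for each 'Rejected' one.
(size=2, texture=rough, weight=9, color=yellow, shape=square): size = 2, doesn't qualify → Rejected. (size=2, texture=rough, weight=19, color=white, shape=square): size = 2, doesn't qualify → Rejected. (size=6, texture=matte, weight=12, color=green, shape=triangle): size = 6, satisfies this → Accepted.

Rejected, Rejected, Accepted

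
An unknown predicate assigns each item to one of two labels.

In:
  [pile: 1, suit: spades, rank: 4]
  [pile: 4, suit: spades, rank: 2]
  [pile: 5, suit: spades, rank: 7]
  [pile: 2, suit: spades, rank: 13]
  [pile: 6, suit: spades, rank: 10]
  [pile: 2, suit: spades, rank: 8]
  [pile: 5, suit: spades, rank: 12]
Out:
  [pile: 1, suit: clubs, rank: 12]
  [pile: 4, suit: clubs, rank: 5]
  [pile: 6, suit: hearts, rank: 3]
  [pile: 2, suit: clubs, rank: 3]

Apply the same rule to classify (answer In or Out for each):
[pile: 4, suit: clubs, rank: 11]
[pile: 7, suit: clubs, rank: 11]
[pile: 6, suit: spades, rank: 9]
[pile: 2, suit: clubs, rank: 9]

Out, Out, In, Out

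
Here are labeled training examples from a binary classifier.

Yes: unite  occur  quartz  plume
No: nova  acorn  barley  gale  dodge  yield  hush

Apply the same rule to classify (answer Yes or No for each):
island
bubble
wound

No, Yes, Yes

One predicate separates the groups cleanly: length ≥ 5 AND contains 'u'.
island — length 6, no 'u', hence No.
bubble — length 6, has 'u', hence Yes.
wound — length 5, has 'u', hence Yes.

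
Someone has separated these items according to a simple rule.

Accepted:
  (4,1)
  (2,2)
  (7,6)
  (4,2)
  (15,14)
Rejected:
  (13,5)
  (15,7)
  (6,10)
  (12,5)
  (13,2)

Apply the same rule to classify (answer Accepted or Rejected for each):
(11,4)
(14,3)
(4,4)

The distinguishing property — |first − second| ≤ 3 — holds for all the 'Accepted' cases and none of the 'Rejected' cases.
(11,4) — |11−4| = 7, hence Rejected. (14,3) — |14−3| = 11, hence Rejected. (4,4) — |4−4| = 0, hence Accepted.

Rejected, Rejected, Accepted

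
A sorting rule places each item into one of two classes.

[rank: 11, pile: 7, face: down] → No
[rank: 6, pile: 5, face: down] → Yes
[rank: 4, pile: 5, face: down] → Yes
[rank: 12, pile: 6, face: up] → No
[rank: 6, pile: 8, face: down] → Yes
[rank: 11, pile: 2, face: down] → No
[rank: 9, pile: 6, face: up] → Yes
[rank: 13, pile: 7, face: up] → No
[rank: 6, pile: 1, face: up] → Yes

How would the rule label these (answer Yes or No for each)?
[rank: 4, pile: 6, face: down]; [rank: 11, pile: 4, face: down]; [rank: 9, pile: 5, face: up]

Yes, No, Yes

Every 'Yes' example satisfies: rank ≤ 9. None of the 'No' examples do.
Yes: [rank: 4, pile: 6, face: down], since rank = 4. No: [rank: 11, pile: 4, face: down], since rank = 11. Yes: [rank: 9, pile: 5, face: up], since rank = 9.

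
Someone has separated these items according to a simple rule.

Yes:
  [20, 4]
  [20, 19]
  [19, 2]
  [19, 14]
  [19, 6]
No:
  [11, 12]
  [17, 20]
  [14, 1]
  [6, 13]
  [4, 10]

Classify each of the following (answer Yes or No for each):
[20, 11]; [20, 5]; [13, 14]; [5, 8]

Yes, Yes, No, No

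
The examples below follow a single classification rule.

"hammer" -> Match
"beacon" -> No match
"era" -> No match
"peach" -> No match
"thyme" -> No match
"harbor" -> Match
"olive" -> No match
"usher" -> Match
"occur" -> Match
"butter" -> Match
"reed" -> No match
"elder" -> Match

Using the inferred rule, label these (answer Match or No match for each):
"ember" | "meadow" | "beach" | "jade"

The simplest hypothesis consistent with all the labels is: ends with 'r'.

Match, No match, No match, No match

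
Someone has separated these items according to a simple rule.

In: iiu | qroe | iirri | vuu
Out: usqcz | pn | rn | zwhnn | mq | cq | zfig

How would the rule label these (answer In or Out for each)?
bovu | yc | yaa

In, Out, In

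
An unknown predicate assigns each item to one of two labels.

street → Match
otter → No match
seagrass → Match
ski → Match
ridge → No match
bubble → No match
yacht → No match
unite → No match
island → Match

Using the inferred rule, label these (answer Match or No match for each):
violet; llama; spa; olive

No match, No match, Match, No match

Comparing the two groups points to one rule — contains 's'.
violet: no 's' — does not satisfy this, so No match.
llama: no 's' — does not satisfy this, so No match.
spa: has 's' — fits, so Match.
olive: no 's' — does not satisfy this, so No match.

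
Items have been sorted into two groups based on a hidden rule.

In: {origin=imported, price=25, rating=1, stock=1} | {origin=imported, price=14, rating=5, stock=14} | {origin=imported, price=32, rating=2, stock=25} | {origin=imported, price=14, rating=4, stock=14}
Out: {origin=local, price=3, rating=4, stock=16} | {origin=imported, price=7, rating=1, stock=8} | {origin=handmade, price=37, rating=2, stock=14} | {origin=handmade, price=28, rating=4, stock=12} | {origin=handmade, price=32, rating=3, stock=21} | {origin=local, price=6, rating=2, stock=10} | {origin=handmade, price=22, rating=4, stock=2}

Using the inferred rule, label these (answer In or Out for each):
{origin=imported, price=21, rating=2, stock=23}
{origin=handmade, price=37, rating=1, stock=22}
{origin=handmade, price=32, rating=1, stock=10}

In, Out, Out

All 'In' examples share one property — origin is imported AND price ≥ 14 — and every 'Out' example lacks it.
In: {origin=imported, price=21, rating=2, stock=23}, since origin is imported, price = 21.
Out: {origin=handmade, price=37, rating=1, stock=22}, since origin is handmade, price = 37.
Out: {origin=handmade, price=32, rating=1, stock=10}, since origin is handmade, price = 32.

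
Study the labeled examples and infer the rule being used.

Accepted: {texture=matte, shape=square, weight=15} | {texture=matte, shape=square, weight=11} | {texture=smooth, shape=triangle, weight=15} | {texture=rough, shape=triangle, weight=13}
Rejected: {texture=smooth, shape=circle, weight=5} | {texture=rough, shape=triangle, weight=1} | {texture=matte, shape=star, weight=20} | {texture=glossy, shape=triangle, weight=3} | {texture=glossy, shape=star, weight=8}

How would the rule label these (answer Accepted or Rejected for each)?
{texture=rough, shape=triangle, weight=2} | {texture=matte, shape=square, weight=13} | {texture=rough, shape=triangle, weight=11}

Rejected, Accepted, Accepted

The simplest hypothesis consistent with all the labels is: weight ≥ 11 AND weight ≤ 15.
{texture=rough, shape=triangle, weight=2} → weight = 2 → Rejected.
{texture=matte, shape=square, weight=13} → weight = 13 → Accepted.
{texture=rough, shape=triangle, weight=11} → weight = 11 → Accepted.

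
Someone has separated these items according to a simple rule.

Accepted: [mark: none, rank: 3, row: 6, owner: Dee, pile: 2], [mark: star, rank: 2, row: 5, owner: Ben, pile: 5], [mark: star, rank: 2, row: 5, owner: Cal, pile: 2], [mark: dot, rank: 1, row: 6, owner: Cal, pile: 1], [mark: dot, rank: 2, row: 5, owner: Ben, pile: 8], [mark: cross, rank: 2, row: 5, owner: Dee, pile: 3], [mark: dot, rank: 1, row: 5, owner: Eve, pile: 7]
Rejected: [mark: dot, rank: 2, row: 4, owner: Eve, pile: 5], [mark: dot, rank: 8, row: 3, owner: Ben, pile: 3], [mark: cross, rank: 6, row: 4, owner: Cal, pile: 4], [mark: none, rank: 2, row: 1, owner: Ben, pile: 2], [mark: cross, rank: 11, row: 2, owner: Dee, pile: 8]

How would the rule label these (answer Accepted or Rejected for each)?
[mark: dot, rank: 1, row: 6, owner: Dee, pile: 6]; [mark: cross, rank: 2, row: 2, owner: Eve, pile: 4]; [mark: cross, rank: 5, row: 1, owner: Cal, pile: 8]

All 'Accepted' examples share one property — row ≥ 5 — and every 'Rejected' example lacks it.
Accepted: [mark: dot, rank: 1, row: 6, owner: Dee, pile: 6], since row = 6. Rejected: [mark: cross, rank: 2, row: 2, owner: Eve, pile: 4], since row = 2. Rejected: [mark: cross, rank: 5, row: 1, owner: Cal, pile: 8], since row = 1.

Accepted, Rejected, Rejected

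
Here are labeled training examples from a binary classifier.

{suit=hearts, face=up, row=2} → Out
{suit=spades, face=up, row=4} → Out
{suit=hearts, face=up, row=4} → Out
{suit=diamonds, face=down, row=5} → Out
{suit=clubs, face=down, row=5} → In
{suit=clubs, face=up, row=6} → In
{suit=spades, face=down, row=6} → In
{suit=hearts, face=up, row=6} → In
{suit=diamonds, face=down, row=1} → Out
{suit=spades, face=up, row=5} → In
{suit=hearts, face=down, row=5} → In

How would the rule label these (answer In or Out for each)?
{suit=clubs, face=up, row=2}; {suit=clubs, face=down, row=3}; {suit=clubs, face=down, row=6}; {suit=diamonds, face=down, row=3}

The common property of the 'In' items is: suit is not diamonds AND row ≥ 5. No 'Out' item has it.

Out, Out, In, Out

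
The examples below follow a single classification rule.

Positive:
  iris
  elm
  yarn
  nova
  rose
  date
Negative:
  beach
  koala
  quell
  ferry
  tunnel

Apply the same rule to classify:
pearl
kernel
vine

The simplest hypothesis consistent with all the labels is: length ≤ 4.
pearl: length 5, fails the rule → Negative.
kernel: length 6, fails the rule → Negative.
vine: length 4, checks out → Positive.

Negative, Negative, Positive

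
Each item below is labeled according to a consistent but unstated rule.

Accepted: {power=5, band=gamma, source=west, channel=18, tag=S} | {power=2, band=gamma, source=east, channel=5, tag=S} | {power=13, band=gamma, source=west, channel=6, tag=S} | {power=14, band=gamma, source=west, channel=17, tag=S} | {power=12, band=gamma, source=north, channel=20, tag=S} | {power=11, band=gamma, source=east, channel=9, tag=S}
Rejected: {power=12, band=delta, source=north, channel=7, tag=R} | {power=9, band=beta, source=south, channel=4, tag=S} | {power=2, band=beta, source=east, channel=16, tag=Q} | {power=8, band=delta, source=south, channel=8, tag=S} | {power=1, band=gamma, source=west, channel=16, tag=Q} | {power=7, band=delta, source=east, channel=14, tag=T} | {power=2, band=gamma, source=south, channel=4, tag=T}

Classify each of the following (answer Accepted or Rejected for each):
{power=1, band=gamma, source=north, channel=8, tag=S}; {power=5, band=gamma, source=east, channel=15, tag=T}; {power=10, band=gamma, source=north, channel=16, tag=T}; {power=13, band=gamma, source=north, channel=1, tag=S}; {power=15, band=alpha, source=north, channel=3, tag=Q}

One predicate separates the groups cleanly: tag is S AND band is gamma.
Accepted: {power=1, band=gamma, source=north, channel=8, tag=S}, since tag is S, band is gamma.
Rejected: {power=5, band=gamma, source=east, channel=15, tag=T}, since tag is T, band is gamma.
Rejected: {power=10, band=gamma, source=north, channel=16, tag=T}, since tag is T, band is gamma.
Accepted: {power=13, band=gamma, source=north, channel=1, tag=S}, since tag is S, band is gamma.
Rejected: {power=15, band=alpha, source=north, channel=3, tag=Q}, since tag is Q, band is alpha.

Accepted, Rejected, Rejected, Accepted, Rejected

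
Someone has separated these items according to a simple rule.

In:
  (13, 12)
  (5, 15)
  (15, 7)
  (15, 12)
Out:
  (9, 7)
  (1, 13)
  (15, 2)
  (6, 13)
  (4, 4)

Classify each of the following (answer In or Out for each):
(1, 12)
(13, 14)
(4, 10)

The distinguishing property — sum ≥ 20 — holds for all the 'In' cases and none of the 'Out' cases.

Out, In, Out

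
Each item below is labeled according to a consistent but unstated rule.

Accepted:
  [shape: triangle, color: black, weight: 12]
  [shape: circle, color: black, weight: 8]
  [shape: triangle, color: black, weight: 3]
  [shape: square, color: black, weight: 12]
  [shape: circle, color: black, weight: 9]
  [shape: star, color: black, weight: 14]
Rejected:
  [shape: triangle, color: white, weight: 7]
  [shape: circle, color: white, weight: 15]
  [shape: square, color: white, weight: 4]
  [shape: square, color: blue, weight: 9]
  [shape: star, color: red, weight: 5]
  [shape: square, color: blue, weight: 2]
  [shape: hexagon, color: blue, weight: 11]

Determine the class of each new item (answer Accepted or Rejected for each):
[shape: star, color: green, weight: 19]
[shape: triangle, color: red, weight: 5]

Rejected, Rejected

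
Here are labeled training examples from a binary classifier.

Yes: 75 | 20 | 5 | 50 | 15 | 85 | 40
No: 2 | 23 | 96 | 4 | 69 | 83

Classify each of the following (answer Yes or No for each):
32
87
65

No, No, Yes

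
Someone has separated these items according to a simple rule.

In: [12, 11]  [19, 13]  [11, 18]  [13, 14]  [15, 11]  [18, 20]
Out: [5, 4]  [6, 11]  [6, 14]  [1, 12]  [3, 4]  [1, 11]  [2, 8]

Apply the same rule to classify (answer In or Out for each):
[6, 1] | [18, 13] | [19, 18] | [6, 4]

Out, In, In, Out

The simplest hypothesis consistent with all the labels is: sum ≥ 23.
[6, 1] — 6+1 = 7, hence Out. [18, 13] — 18+13 = 31, hence In. [19, 18] — 19+18 = 37, hence In. [6, 4] — 6+4 = 10, hence Out.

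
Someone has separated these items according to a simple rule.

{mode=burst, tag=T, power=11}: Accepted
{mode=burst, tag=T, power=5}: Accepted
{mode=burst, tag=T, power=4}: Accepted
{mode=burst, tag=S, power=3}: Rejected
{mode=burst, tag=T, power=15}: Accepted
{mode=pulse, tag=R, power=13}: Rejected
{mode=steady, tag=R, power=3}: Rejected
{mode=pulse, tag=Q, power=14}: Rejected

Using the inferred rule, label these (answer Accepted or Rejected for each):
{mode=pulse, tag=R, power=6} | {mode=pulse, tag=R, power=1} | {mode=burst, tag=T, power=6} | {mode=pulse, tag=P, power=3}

The distinguishing property — tag is T — holds for all the 'Accepted' cases and none of the 'Rejected' cases.
{mode=pulse, tag=R, power=6}: Rejected (tag is R). {mode=pulse, tag=R, power=1}: Rejected (tag is R). {mode=burst, tag=T, power=6}: Accepted (tag is T). {mode=pulse, tag=P, power=3}: Rejected (tag is P).

Rejected, Rejected, Accepted, Rejected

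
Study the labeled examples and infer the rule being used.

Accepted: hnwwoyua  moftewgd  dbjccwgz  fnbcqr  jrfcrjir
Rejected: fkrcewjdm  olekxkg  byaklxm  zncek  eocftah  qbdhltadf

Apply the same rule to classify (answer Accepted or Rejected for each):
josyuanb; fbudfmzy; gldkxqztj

Accepted, Accepted, Rejected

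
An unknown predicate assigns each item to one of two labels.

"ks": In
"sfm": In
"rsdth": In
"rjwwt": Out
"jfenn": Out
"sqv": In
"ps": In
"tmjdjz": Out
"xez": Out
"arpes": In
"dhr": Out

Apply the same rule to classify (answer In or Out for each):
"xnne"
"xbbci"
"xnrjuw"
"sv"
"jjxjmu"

Out, Out, Out, In, Out

All 'In' examples share one property — contains 's' — and every 'Out' example lacks it.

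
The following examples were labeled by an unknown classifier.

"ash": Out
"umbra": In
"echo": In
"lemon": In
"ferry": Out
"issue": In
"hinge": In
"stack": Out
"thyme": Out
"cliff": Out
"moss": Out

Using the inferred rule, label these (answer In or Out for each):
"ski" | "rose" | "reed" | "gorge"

The simplest hypothesis consistent with all the labels is: has ≥ 2 vowels.
"ski": 1 vowel, does not satisfy this → Out. "rose": 2 vowels, satisfies this → In. "reed": 2 vowels, satisfies this → In. "gorge": 2 vowels, satisfies this → In.

Out, In, In, In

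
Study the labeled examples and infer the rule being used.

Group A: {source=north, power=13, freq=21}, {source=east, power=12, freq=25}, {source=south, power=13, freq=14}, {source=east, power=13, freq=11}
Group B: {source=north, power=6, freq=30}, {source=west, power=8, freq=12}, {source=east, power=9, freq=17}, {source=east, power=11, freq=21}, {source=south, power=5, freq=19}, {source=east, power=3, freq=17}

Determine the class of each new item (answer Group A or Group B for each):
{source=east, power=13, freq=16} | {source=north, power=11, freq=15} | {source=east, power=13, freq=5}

Group A, Group B, Group A

The simplest hypothesis consistent with all the labels is: power ≥ 12.
{source=east, power=13, freq=16}: Group A (power = 13).
{source=north, power=11, freq=15}: Group B (power = 11).
{source=east, power=13, freq=5}: Group A (power = 13).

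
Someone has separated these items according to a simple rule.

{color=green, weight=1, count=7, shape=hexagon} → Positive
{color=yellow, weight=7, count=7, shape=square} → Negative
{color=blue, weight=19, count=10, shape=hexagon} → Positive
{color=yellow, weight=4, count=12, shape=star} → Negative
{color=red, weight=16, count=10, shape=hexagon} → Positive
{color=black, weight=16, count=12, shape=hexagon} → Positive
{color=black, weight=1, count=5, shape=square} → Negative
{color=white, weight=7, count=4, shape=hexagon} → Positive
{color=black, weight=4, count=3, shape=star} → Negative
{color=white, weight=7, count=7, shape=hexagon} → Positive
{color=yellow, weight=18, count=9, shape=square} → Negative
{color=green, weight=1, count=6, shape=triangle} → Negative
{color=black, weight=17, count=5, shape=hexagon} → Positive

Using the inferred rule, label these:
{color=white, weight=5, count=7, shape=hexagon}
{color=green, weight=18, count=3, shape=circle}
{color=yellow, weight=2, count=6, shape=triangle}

Positive, Negative, Negative

The simplest hypothesis consistent with all the labels is: shape is hexagon.
{color=white, weight=5, count=7, shape=hexagon} — shape is hexagon, hence Positive.
{color=green, weight=18, count=3, shape=circle} — shape is circle, hence Negative.
{color=yellow, weight=2, count=6, shape=triangle} — shape is triangle, hence Negative.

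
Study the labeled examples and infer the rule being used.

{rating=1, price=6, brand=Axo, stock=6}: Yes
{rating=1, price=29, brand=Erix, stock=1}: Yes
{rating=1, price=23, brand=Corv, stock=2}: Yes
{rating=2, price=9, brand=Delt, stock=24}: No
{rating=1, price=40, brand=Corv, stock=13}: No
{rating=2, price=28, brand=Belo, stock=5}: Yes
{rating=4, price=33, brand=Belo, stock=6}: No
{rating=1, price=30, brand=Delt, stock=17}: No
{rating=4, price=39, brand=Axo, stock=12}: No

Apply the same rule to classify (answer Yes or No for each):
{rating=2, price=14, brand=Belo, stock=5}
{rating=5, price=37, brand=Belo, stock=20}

Yes, No

The rule appears to be: stock ≤ 6 AND price ≤ 29.
{rating=2, price=14, brand=Belo, stock=5}: Yes (stock = 5, price = 14). {rating=5, price=37, brand=Belo, stock=20}: No (stock = 20, price = 37).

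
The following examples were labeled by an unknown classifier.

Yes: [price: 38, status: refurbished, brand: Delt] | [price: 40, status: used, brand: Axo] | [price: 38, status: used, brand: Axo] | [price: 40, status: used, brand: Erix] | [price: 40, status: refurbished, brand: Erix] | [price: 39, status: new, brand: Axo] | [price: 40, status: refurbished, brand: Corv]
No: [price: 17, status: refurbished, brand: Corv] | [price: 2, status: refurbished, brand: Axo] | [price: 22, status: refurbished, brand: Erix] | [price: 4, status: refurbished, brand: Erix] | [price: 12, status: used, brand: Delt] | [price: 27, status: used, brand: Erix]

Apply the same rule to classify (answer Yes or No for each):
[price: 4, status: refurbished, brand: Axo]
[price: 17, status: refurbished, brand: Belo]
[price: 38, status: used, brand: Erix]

No, No, Yes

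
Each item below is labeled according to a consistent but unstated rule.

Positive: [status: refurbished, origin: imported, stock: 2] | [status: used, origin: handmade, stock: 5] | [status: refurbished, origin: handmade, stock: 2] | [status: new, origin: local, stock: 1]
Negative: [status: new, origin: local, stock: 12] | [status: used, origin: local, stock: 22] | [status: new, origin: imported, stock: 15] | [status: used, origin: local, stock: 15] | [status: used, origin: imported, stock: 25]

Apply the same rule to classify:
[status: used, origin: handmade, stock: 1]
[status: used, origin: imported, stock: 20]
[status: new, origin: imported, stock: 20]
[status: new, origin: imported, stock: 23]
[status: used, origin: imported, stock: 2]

Positive, Negative, Negative, Negative, Positive

Rule: stock ≤ 5. This holds for each 'Positive' example and fails for each 'Negative' one.
[status: used, origin: handmade, stock: 1]: stock = 1, has this property → Positive.
[status: used, origin: imported, stock: 20]: stock = 20, lacks this property → Negative.
[status: new, origin: imported, stock: 20]: stock = 20, lacks this property → Negative.
[status: new, origin: imported, stock: 23]: stock = 23, lacks this property → Negative.
[status: used, origin: imported, stock: 2]: stock = 2, has this property → Positive.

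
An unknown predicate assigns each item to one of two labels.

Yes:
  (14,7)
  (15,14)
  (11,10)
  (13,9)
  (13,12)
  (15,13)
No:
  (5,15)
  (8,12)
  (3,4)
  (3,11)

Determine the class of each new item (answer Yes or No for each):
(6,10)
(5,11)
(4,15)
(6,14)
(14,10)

No, No, No, No, Yes

Rule: first > second. This holds for each 'Yes' example and fails for each 'No' one.
No: (6,10), since 6 < 10. No: (5,11), since 5 < 11. No: (4,15), since 4 < 15. No: (6,14), since 6 < 14. Yes: (14,10), since 14 > 10.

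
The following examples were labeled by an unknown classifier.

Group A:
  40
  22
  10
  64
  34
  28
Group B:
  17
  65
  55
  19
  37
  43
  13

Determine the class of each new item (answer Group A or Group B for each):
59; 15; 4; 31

The pattern is that an item is 'Group A' exactly when: even.

Group B, Group B, Group A, Group B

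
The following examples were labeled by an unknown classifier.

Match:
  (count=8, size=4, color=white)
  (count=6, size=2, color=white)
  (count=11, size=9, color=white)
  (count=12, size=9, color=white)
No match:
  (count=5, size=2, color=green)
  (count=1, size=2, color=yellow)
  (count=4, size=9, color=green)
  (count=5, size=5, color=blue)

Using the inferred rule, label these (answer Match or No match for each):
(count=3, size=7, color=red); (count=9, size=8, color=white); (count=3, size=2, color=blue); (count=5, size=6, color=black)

No match, Match, No match, No match

A rule that fits every label: color is white — true of each 'Match' example, false of each 'No match' one.
No match: (count=3, size=7, color=red), since color is red. Match: (count=9, size=8, color=white), since color is white. No match: (count=3, size=2, color=blue), since color is blue. No match: (count=5, size=6, color=black), since color is black.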